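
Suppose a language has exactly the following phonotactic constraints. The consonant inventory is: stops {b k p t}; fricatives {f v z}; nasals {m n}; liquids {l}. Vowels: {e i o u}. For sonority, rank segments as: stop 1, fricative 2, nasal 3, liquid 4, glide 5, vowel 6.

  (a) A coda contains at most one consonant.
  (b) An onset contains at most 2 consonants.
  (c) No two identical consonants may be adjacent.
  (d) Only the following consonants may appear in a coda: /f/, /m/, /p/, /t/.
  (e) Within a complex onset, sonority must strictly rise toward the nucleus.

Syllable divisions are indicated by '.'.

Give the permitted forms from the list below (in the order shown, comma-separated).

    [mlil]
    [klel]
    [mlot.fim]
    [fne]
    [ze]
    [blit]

[mlil] — violates constraint (d): syllable 1 coda contains /l/, which is not a licensed coda consonant → not permitted
[klel] — violates constraint (d): syllable 1 coda contains /l/, which is not a licensed coda consonant → not permitted
[mlot.fim] — σ1 onset /ml/ (3→4 rises), coda /t/ ok; σ2 onset /f/, coda /m/ ok → permitted
[fne] — σ1 onset /fn/ (2→3 rises), coda /∅/ ok → permitted
[ze] — σ1 onset /z/, coda /∅/ ok → permitted
[blit] — σ1 onset /bl/ (1→4 rises), coda /t/ ok → permitted

[mlot.fim], [fne], [ze], [blit]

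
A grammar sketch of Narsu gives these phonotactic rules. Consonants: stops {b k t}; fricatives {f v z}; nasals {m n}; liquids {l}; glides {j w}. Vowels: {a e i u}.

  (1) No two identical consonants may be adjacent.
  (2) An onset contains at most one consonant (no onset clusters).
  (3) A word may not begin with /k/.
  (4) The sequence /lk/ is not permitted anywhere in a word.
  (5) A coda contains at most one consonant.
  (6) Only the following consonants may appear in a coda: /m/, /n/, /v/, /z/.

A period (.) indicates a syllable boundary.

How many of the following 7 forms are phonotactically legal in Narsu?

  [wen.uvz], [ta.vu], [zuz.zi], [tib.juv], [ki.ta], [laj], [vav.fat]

1

[wen.uvz] — violates constraint 5: syllable 2 coda /vz/ has 2 consonants (> 1) → phonotactically illegal
[ta.vu] — σ1 onset /t/, coda /∅/ ok; σ2 onset /v/, coda /∅/ ok → phonotactically legal
[zuz.zi] — violates constraint 1: adjacent identical consonants /zz/ → phonotactically illegal
[tib.juv] — violates constraint 6: syllable 1 coda contains /b/, which is not a licensed coda consonant → phonotactically illegal
[ki.ta] — violates constraint 3: word begins with /k/ → phonotactically illegal
[laj] — violates constraint 6: syllable 1 coda contains /j/, which is not a licensed coda consonant → phonotactically illegal
[vav.fat] — violates constraint 6: syllable 2 coda contains /t/, which is not a licensed coda consonant → phonotactically illegal
Phonotactically legal: [ta.vu] → 1.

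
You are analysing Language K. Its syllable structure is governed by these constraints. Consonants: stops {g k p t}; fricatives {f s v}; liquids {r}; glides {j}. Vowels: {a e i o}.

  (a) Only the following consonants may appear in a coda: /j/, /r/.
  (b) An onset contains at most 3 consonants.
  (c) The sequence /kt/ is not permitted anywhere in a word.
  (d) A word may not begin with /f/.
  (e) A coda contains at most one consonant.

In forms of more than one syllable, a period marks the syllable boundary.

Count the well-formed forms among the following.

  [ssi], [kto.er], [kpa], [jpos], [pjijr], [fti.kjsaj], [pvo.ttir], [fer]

3

[ssi] — σ1 onset /ss/ (2C), coda /∅/ ok → well-formed
[kto.er] — violates constraint (c): contains banned sequence /kt/ → ill-formed
[kpa] — σ1 onset /kp/ (2C), coda /∅/ ok → well-formed
[jpos] — violates constraint (a): syllable 1 coda contains /s/, which is not a licensed coda consonant → ill-formed
[pjijr] — violates constraint (e): syllable 1 coda /jr/ has 2 consonants (> 1) → ill-formed
[fti.kjsaj] — violates constraint (d): word begins with /f/ → ill-formed
[pvo.ttir] — σ1 onset /pv/ (2C), coda /∅/ ok; σ2 onset /tt/ (2C), coda /r/ ok → well-formed
[fer] — violates constraint (d): word begins with /f/ → ill-formed
Well-formed: [ssi], [kpa], [pvo.ttir] → 3.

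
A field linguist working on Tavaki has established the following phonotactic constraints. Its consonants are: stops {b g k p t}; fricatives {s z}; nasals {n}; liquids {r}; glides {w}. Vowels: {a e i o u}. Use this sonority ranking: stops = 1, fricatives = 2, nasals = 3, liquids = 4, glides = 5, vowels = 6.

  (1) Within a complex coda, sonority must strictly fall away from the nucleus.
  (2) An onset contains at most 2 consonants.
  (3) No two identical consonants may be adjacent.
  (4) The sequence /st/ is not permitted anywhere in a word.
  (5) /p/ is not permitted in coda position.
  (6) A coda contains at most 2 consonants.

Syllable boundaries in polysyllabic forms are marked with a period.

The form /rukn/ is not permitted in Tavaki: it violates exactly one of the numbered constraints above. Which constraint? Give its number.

1

/rukn/: syllable 1 coda /kn/: /k/ (stop, 1) → /n/ (nasal, 3) does not fall.
This is a violation of constraint 1: "Within a complex coda, sonority must strictly fall away from the nucleus."
The remaining constraints (2, 3, 4, 5, 6) are satisfied.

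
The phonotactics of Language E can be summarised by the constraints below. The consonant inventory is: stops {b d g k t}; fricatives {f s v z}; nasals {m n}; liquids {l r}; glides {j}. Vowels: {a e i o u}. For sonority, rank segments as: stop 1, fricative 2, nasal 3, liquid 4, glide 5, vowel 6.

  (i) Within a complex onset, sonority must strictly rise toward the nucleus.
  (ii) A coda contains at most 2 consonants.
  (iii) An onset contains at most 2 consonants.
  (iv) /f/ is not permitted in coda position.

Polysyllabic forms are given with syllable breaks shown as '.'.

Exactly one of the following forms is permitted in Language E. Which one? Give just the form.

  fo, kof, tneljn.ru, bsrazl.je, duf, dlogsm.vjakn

fo — σ1 onset /f/, coda /∅/ ok → permitted
kof — violates constraint (iv): syllable 1 coda contains /f/ → not permitted
tneljn.ru — violates constraint (ii): syllable 1 coda /ljn/ has 3 consonants (> 2) → not permitted
bsrazl.je — violates constraint (iii): syllable 1 onset /bsr/ has 3 consonants (> 2) → not permitted
duf — violates constraint (iv): syllable 1 coda contains /f/ → not permitted
dlogsm.vjakn — violates constraint (ii): syllable 1 coda /gsm/ has 3 consonants (> 2) → not permitted

fo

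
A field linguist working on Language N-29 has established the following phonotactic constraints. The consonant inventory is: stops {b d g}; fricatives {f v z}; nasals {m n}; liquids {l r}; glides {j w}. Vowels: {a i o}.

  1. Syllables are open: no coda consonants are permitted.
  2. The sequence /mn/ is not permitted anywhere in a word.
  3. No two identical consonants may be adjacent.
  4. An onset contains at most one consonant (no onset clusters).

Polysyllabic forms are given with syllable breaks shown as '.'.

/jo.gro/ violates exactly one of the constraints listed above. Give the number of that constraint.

/jo.gro/: syllable 2 onset /gr/ has 2 consonants (> 1).
This is a violation of constraint 4: "An onset contains at most one consonant (no onset clusters)."
The remaining constraints (1, 2, 3) are satisfied.

4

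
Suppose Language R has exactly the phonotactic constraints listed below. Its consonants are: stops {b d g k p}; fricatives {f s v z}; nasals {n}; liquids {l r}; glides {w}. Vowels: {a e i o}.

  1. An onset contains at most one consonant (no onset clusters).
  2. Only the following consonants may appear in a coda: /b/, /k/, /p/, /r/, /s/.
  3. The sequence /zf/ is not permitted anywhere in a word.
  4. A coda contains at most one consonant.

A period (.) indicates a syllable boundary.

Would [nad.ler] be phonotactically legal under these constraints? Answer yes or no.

[nad.ler] — violates constraint 2: syllable 1 coda contains /d/, which is not a licensed coda consonant → phonotactically illegal

no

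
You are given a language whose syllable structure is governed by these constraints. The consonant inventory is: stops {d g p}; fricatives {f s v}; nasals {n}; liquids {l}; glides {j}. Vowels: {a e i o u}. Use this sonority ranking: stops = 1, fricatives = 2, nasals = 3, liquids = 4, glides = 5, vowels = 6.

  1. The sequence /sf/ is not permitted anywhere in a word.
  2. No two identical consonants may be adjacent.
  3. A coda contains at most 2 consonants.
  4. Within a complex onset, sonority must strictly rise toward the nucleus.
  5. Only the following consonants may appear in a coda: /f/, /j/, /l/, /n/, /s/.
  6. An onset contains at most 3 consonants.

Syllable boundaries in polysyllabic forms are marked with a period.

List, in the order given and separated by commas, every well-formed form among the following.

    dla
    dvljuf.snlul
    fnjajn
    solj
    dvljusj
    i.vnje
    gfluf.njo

dla, fnjajn, solj, i.vnje, gfluf.njo

dla — σ1 onset /dl/ (1→4 rises), coda /∅/ ok → well-formed
dvljuf.snlul — violates constraint 6: syllable 1 onset /dvlj/ has 4 consonants (> 3) → ill-formed
fnjajn — σ1 onset /fnj/ (2→3→5 rises), coda /jn/ (2C) ok → well-formed
solj — σ1 onset /s/, coda /lj/ (2C) ok → well-formed
dvljusj — violates constraint 6: syllable 1 onset /dvlj/ has 4 consonants (> 3) → ill-formed
i.vnje — σ1 onset /∅/, coda /∅/ ok; σ2 onset /vnj/ (2→3→5 rises), coda /∅/ ok → well-formed
gfluf.njo — σ1 onset /gfl/ (1→2→4 rises), coda /f/ ok; σ2 onset /nj/ (3→5 rises), coda /∅/ ok → well-formed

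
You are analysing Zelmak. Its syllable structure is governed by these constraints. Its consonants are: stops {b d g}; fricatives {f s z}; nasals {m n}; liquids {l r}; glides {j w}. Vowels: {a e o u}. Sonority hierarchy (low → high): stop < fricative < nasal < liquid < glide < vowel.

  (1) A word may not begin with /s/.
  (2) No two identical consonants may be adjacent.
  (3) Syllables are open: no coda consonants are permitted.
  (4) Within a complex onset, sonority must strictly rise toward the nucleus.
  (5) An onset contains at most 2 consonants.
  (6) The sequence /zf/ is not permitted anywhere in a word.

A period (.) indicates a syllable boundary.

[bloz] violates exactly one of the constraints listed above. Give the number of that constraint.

3

[bloz]: syllable 1 coda /z/ has 1 consonant (> 0).
This is a violation of constraint 3: "Syllables are open: no coda consonants are permitted."
The remaining constraints (1, 2, 4, 5, 6) are satisfied.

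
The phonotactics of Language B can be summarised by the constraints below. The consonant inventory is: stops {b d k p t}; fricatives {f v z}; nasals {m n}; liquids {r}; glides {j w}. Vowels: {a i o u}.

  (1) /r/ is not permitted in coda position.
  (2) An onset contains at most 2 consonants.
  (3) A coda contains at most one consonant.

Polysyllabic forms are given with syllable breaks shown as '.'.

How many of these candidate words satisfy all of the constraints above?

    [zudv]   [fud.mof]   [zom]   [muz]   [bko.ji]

[zudv] — violates constraint 3: syllable 1 coda /dv/ has 2 consonants (> 1) → ill-formed
[fud.mof] — σ1 onset /f/, coda /d/ ok; σ2 onset /m/, coda /f/ ok → well-formed
[zom] — σ1 onset /z/, coda /m/ ok → well-formed
[muz] — σ1 onset /m/, coda /z/ ok → well-formed
[bko.ji] — σ1 onset /bk/ (2C), coda /∅/ ok; σ2 onset /j/, coda /∅/ ok → well-formed
Well-formed: [fud.mof], [zom], [muz], [bko.ji] → 4.

4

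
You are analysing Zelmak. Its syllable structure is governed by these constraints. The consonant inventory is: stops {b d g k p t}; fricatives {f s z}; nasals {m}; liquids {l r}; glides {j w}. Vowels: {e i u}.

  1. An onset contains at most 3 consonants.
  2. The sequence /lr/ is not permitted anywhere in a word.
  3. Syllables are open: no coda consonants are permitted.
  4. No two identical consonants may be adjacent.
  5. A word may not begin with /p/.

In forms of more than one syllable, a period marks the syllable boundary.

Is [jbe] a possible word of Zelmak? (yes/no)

[jbe] — σ1 onset /jb/ (2C), coda /∅/ ok → well-formed

yes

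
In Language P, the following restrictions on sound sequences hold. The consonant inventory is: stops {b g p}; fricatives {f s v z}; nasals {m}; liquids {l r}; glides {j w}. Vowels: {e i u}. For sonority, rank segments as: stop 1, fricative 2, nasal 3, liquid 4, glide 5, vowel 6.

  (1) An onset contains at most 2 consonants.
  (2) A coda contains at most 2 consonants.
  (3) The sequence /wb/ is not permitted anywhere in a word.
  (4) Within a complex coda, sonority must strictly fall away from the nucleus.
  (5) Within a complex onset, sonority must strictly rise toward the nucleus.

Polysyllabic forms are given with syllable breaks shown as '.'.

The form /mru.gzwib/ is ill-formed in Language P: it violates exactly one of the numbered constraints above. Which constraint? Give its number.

1

/mru.gzwib/: syllable 2 onset /gzw/ has 3 consonants (> 2).
This is a violation of constraint 1: "An onset contains at most 2 consonants."
The remaining constraints (2, 3, 4, 5) are satisfied.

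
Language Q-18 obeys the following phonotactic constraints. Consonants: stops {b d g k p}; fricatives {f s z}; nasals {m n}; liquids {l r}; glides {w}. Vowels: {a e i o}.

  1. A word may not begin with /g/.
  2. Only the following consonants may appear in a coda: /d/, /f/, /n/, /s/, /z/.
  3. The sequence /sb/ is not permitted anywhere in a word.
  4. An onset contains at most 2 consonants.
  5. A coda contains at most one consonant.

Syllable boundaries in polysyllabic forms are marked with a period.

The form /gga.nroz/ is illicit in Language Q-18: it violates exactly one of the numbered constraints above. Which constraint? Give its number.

/gga.nroz/: word begins with /g/.
This is a violation of constraint 1: "A word may not begin with /g/."
The remaining constraints (2, 3, 4, 5) are satisfied.

1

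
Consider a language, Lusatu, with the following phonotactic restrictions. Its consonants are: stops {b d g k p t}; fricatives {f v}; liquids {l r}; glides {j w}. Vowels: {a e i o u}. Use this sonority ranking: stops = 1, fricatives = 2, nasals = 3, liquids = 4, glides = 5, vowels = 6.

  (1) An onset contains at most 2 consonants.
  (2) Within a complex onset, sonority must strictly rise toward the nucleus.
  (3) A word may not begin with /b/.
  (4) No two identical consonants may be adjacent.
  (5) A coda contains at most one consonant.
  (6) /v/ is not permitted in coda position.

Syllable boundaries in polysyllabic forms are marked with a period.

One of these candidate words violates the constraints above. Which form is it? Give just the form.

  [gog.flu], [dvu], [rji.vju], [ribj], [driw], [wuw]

[ribj]

[gog.flu] — σ1 onset /g/, coda /g/ ok; σ2 onset /fl/ (2→4 rises), coda /∅/ ok → permitted
[dvu] — σ1 onset /dv/ (1→2 rises), coda /∅/ ok → permitted
[rji.vju] — σ1 onset /rj/ (4→5 rises), coda /∅/ ok; σ2 onset /vj/ (2→5 rises), coda /∅/ ok → permitted
[ribj] — violates constraint 5: syllable 1 coda /bj/ has 2 consonants (> 1) → not permitted
[driw] — σ1 onset /dr/ (1→4 rises), coda /w/ ok → permitted
[wuw] — σ1 onset /w/, coda /w/ ok → permitted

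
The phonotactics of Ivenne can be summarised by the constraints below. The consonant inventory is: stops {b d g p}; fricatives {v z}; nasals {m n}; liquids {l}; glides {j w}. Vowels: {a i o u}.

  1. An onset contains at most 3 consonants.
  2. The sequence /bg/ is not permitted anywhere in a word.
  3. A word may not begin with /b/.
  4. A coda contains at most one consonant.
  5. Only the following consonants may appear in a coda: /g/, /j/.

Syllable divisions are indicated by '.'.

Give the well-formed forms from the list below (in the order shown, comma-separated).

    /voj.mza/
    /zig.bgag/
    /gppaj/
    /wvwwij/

/voj.mza/, /gppaj/

/voj.mza/ — σ1 onset /v/, coda /j/ ok; σ2 onset /mz/ (2C), coda /∅/ ok → well-formed
/zig.bgag/ — violates constraint 2: contains banned sequence /bg/ → ill-formed
/gppaj/ — σ1 onset /gpp/ (3C), coda /j/ ok → well-formed
/wvwwij/ — violates constraint 1: syllable 1 onset /wvww/ has 4 consonants (> 3) → ill-formed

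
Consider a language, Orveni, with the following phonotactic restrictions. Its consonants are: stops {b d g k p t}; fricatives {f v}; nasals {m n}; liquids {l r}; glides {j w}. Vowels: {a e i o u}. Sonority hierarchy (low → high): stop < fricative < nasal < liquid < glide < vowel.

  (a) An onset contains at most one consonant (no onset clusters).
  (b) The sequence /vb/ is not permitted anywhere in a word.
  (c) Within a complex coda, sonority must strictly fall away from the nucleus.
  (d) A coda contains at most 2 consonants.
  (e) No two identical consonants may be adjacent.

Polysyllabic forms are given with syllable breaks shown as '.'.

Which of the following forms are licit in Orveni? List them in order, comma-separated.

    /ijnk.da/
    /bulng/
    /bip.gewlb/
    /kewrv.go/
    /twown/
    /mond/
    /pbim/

/ijnk.da/ — violates constraint (d): syllable 1 coda /jnk/ has 3 consonants (> 2) → illicit
/bulng/ — violates constraint (d): syllable 1 coda /lng/ has 3 consonants (> 2) → illicit
/bip.gewlb/ — violates constraint (d): syllable 2 coda /wlb/ has 3 consonants (> 2) → illicit
/kewrv.go/ — violates constraint (d): syllable 1 coda /wrv/ has 3 consonants (> 2) → illicit
/twown/ — violates constraint (a): syllable 1 onset /tw/ has 2 consonants (> 1) → illicit
/mond/ — σ1 onset /m/, coda /nd/ (3→1 falls) ok → licit
/pbim/ — violates constraint (a): syllable 1 onset /pb/ has 2 consonants (> 1) → illicit

/mond/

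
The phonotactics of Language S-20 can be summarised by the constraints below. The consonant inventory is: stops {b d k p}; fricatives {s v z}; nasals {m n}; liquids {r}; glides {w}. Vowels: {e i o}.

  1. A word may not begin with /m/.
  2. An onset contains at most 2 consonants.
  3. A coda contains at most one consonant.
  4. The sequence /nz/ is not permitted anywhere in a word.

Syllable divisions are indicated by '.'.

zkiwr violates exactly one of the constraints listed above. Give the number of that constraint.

zkiwr: syllable 1 coda /wr/ has 2 consonants (> 1).
This is a violation of constraint 3: "A coda contains at most one consonant."
The remaining constraints (1, 2, 4) are satisfied.

3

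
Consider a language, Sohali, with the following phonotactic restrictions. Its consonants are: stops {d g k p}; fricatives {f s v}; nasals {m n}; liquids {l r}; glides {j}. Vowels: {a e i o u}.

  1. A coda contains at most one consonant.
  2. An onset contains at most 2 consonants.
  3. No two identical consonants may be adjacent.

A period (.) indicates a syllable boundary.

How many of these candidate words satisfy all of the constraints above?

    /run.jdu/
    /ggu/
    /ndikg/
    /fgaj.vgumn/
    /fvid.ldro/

/run.jdu/ — σ1 onset /r/, coda /n/ ok; σ2 onset /jd/ (2C), coda /∅/ ok → well-formed
/ggu/ — violates constraint 3: adjacent identical consonants /gg/ → ill-formed
/ndikg/ — violates constraint 1: syllable 1 coda /kg/ has 2 consonants (> 1) → ill-formed
/fgaj.vgumn/ — violates constraint 1: syllable 2 coda /mn/ has 2 consonants (> 1) → ill-formed
/fvid.ldro/ — violates constraint 2: syllable 2 onset /ldr/ has 3 consonants (> 2) → ill-formed
Well-formed: /run.jdu/ → 1.

1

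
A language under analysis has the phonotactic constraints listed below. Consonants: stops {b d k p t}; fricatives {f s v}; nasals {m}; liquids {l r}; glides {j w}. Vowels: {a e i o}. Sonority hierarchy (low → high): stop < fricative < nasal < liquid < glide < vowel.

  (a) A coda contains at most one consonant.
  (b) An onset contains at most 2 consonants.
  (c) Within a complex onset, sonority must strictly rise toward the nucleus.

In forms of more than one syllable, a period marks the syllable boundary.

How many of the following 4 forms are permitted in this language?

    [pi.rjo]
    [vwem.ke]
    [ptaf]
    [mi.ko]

3

[pi.rjo] — σ1 onset /p/, coda /∅/ ok; σ2 onset /rj/ (4→5 rises), coda /∅/ ok → permitted
[vwem.ke] — σ1 onset /vw/ (2→5 rises), coda /m/ ok; σ2 onset /k/, coda /∅/ ok → permitted
[ptaf] — violates constraint (c): syllable 1 onset /pt/: /p/ (stop, 1) → /t/ (stop, 1) does not rise → not permitted
[mi.ko] — σ1 onset /m/, coda /∅/ ok; σ2 onset /k/, coda /∅/ ok → permitted
Permitted: [pi.rjo], [vwem.ke], [mi.ko] → 3.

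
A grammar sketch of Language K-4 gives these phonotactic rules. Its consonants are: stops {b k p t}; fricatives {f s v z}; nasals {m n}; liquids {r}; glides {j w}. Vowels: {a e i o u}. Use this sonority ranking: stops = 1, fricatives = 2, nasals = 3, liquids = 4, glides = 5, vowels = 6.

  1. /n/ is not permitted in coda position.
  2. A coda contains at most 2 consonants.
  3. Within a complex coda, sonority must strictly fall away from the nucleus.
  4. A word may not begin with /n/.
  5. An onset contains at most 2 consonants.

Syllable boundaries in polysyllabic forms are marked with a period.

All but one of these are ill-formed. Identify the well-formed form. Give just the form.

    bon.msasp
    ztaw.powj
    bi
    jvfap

bi

bon.msasp — violates constraint 1: syllable 1 coda contains /n/ → ill-formed
ztaw.powj — violates constraint 3: syllable 2 coda /wj/: /w/ (glide, 5) → /j/ (glide, 5) does not fall → ill-formed
bi — σ1 onset /b/, coda /∅/ ok → well-formed
jvfap — violates constraint 5: syllable 1 onset /jvf/ has 3 consonants (> 2) → ill-formed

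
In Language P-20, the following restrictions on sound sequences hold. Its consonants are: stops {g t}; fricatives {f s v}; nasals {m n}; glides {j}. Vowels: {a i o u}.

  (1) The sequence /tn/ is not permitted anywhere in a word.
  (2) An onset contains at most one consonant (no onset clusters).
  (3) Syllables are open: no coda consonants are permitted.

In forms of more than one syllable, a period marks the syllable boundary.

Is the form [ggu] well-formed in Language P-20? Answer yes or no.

[ggu] — violates constraint 2: syllable 1 onset /gg/ has 2 consonants (> 1) → ill-formed

no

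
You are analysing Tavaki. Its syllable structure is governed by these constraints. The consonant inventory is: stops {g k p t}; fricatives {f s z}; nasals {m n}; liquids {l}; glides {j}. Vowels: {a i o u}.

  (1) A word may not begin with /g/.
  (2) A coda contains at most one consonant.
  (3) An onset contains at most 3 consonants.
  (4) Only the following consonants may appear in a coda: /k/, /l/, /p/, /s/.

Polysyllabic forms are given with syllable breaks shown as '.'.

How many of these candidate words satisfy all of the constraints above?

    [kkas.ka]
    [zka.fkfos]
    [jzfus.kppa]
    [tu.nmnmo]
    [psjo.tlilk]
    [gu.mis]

[kkas.ka] — σ1 onset /kk/ (2C), coda /s/ ok; σ2 onset /k/, coda /∅/ ok → licit
[zka.fkfos] — σ1 onset /zk/ (2C), coda /∅/ ok; σ2 onset /fkf/ (3C), coda /s/ ok → licit
[jzfus.kppa] — σ1 onset /jzf/ (3C), coda /s/ ok; σ2 onset /kpp/ (3C), coda /∅/ ok → licit
[tu.nmnmo] — violates constraint 3: syllable 2 onset /nmnm/ has 4 consonants (> 3) → illicit
[psjo.tlilk] — violates constraint 2: syllable 2 coda /lk/ has 2 consonants (> 1) → illicit
[gu.mis] — violates constraint 1: word begins with /g/ → illicit
Licit: [kkas.ka], [zka.fkfos], [jzfus.kppa] → 3.

3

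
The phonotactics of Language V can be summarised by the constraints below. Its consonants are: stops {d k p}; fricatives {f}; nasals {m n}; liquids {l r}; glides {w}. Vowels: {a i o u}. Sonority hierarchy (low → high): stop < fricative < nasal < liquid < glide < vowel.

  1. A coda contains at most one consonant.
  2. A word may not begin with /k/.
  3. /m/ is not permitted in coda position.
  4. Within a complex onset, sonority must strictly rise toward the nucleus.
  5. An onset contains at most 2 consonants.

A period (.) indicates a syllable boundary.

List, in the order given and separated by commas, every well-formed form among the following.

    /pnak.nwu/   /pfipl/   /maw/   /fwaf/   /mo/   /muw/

/pnak.nwu/, /maw/, /fwaf/, /mo/, /muw/

/pnak.nwu/ — σ1 onset /pn/ (1→3 rises), coda /k/ ok; σ2 onset /nw/ (3→5 rises), coda /∅/ ok → well-formed
/pfipl/ — violates constraint 1: syllable 1 coda /pl/ has 2 consonants (> 1) → ill-formed
/maw/ — σ1 onset /m/, coda /w/ ok → well-formed
/fwaf/ — σ1 onset /fw/ (2→5 rises), coda /f/ ok → well-formed
/mo/ — σ1 onset /m/, coda /∅/ ok → well-formed
/muw/ — σ1 onset /m/, coda /w/ ok → well-formed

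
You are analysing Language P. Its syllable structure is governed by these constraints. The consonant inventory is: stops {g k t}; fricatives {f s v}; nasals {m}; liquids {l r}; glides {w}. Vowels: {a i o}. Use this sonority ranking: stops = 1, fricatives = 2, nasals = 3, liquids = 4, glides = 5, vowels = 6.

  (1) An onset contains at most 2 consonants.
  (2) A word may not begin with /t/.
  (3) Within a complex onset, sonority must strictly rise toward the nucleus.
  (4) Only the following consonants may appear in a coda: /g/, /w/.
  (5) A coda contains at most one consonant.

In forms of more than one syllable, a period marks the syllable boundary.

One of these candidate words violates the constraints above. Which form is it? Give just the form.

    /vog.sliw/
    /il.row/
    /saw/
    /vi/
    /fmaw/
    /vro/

/il.row/

/vog.sliw/ — σ1 onset /v/, coda /g/ ok; σ2 onset /sl/ (2→4 rises), coda /w/ ok → phonotactically legal
/il.row/ — violates constraint 4: syllable 1 coda contains /l/, which is not a licensed coda consonant → phonotactically illegal
/saw/ — σ1 onset /s/, coda /w/ ok → phonotactically legal
/vi/ — σ1 onset /v/, coda /∅/ ok → phonotactically legal
/fmaw/ — σ1 onset /fm/ (2→3 rises), coda /w/ ok → phonotactically legal
/vro/ — σ1 onset /vr/ (2→4 rises), coda /∅/ ok → phonotactically legal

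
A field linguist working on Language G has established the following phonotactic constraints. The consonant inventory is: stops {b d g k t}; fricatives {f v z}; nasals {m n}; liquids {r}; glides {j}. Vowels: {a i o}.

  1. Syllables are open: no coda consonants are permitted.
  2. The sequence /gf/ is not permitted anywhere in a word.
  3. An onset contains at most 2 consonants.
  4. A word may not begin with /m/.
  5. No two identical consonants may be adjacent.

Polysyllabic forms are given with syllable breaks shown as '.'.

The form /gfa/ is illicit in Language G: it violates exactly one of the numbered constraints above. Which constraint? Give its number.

/gfa/: contains banned sequence /gf/.
This is a violation of constraint 2: "The sequence /gf/ is not permitted anywhere in a word."
The remaining constraints (1, 3, 4, 5) are satisfied.

2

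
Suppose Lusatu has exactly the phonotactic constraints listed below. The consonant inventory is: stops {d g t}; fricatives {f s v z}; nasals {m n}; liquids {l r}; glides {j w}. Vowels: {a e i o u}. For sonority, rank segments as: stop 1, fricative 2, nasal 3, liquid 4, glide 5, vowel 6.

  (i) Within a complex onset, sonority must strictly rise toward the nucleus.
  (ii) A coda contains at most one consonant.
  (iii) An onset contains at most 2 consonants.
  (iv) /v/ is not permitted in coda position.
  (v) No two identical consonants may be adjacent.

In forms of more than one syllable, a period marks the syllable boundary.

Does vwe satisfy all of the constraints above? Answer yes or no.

yes

vwe — σ1 onset /vw/ (2→5 rises), coda /∅/ ok → licit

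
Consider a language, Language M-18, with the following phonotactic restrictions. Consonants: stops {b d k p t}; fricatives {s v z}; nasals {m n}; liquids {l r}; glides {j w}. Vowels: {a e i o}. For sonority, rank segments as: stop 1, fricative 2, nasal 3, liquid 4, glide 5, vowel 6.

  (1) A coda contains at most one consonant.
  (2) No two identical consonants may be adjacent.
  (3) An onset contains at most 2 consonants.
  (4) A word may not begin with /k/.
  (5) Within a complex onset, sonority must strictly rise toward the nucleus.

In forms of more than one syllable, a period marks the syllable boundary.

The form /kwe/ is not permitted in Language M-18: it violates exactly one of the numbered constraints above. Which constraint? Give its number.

/kwe/: word begins with /k/.
This is a violation of constraint 4: "A word may not begin with /k/."
The remaining constraints (1, 2, 3, 5) are satisfied.

4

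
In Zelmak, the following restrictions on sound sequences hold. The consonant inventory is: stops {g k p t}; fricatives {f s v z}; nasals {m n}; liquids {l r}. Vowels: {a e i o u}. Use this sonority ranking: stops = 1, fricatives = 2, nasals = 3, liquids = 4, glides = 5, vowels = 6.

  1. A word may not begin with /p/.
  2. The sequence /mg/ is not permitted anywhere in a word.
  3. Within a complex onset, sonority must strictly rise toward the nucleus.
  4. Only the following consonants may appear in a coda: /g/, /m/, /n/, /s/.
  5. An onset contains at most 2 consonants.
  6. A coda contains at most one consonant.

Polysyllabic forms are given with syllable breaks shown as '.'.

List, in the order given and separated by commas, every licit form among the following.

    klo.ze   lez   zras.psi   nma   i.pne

klo.ze, zras.psi, i.pne

klo.ze — σ1 onset /kl/ (1→4 rises), coda /∅/ ok; σ2 onset /z/, coda /∅/ ok → licit
lez — violates constraint 4: syllable 1 coda contains /z/, which is not a licensed coda consonant → illicit
zras.psi — σ1 onset /zr/ (2→4 rises), coda /s/ ok; σ2 onset /ps/ (1→2 rises), coda /∅/ ok → licit
nma — violates constraint 3: syllable 1 onset /nm/: /n/ (nasal, 3) → /m/ (nasal, 3) does not rise → illicit
i.pne — σ1 onset /∅/, coda /∅/ ok; σ2 onset /pn/ (1→3 rises), coda /∅/ ok → licit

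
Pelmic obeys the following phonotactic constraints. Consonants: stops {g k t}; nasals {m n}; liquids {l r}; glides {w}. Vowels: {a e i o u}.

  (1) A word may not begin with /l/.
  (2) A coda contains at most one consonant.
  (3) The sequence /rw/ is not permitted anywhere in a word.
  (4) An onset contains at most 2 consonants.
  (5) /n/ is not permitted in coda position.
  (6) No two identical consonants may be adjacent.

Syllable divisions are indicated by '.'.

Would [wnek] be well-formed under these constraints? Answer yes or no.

[wnek] — σ1 onset /wn/ (2C), coda /k/ ok → well-formed

yes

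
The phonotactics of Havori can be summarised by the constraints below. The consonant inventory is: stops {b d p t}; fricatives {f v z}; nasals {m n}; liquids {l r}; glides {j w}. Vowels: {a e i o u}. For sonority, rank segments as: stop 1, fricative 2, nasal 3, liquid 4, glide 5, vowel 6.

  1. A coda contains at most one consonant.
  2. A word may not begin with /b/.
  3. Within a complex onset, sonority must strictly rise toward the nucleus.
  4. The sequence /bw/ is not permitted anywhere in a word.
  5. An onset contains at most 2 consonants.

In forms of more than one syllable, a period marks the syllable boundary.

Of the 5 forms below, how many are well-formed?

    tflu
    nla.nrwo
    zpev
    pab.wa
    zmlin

tflu — violates constraint 5: syllable 1 onset /tfl/ has 3 consonants (> 2) → ill-formed
nla.nrwo — violates constraint 5: syllable 2 onset /nrw/ has 3 consonants (> 2) → ill-formed
zpev — violates constraint 3: syllable 1 onset /zp/: /z/ (fricative, 2) → /p/ (stop, 1) does not rise → ill-formed
pab.wa — violates constraint 4: contains banned sequence /bw/ → ill-formed
zmlin — violates constraint 5: syllable 1 onset /zml/ has 3 consonants (> 2) → ill-formed
No form is well-formed → 0.

0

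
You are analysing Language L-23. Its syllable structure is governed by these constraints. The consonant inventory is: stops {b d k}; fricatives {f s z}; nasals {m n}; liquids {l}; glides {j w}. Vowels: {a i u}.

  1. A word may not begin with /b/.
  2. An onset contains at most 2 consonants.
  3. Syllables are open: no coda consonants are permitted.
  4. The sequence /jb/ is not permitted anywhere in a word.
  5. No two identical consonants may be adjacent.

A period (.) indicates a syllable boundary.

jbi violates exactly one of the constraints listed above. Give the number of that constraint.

4

jbi: contains banned sequence /jb/.
This is a violation of constraint 4: "The sequence /jb/ is not permitted anywhere in a word."
The remaining constraints (1, 2, 3, 5) are satisfied.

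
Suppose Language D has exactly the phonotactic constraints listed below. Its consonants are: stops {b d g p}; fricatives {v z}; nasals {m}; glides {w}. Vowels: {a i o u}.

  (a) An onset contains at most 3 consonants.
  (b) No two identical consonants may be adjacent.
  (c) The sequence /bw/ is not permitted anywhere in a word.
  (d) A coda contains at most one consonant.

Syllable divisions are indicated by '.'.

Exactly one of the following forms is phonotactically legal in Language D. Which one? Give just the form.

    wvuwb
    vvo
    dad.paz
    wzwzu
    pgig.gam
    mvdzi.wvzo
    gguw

dad.paz

wvuwb — violates constraint (d): syllable 1 coda /wb/ has 2 consonants (> 1) → phonotactically illegal
vvo — violates constraint (b): adjacent identical consonants /vv/ → phonotactically illegal
dad.paz — σ1 onset /d/, coda /d/ ok; σ2 onset /p/, coda /z/ ok → phonotactically legal
wzwzu — violates constraint (a): syllable 1 onset /wzwz/ has 4 consonants (> 3) → phonotactically illegal
pgig.gam — violates constraint (b): adjacent identical consonants /gg/ → phonotactically illegal
mvdzi.wvzo — violates constraint (a): syllable 1 onset /mvdz/ has 4 consonants (> 3) → phonotactically illegal
gguw — violates constraint (b): adjacent identical consonants /gg/ → phonotactically illegal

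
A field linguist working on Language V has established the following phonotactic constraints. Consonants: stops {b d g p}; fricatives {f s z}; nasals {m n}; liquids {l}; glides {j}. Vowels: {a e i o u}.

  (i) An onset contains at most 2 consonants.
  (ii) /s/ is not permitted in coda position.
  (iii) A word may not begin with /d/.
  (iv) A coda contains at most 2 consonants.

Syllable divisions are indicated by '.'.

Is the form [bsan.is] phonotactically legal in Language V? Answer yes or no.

[bsan.is] — violates constraint (ii): syllable 2 coda contains /s/ → phonotactically illegal

no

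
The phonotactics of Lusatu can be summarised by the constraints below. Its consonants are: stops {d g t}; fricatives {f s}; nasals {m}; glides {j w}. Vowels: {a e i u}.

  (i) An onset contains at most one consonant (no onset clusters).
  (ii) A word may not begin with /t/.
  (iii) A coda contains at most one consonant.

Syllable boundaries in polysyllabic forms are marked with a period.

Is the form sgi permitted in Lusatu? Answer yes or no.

no

sgi — violates constraint (i): syllable 1 onset /sg/ has 2 consonants (> 1) → not permitted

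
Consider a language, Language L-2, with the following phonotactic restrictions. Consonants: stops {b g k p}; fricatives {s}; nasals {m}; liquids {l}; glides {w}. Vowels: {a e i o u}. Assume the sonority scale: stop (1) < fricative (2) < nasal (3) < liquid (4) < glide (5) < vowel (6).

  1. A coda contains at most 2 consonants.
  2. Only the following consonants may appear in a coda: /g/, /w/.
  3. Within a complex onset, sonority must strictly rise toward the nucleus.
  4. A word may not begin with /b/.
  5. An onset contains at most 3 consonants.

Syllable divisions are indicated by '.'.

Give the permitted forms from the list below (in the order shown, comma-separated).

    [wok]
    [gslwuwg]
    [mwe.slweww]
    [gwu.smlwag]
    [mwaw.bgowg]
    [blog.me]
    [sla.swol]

[wok] — violates constraint 2: syllable 1 coda contains /k/, which is not a licensed coda consonant → not permitted
[gslwuwg] — violates constraint 5: syllable 1 onset /gslw/ has 4 consonants (> 3) → not permitted
[mwe.slweww] — σ1 onset /mw/ (3→5 rises), coda /∅/ ok; σ2 onset /slw/ (2→4→5 rises), coda /ww/ (2C) ok → permitted
[gwu.smlwag] — violates constraint 5: syllable 2 onset /smlw/ has 4 consonants (> 3) → not permitted
[mwaw.bgowg] — violates constraint 3: syllable 2 onset /bg/: /b/ (stop, 1) → /g/ (stop, 1) does not rise → not permitted
[blog.me] — violates constraint 4: word begins with /b/ → not permitted
[sla.swol] — violates constraint 2: syllable 2 coda contains /l/, which is not a licensed coda consonant → not permitted

[mwe.slweww]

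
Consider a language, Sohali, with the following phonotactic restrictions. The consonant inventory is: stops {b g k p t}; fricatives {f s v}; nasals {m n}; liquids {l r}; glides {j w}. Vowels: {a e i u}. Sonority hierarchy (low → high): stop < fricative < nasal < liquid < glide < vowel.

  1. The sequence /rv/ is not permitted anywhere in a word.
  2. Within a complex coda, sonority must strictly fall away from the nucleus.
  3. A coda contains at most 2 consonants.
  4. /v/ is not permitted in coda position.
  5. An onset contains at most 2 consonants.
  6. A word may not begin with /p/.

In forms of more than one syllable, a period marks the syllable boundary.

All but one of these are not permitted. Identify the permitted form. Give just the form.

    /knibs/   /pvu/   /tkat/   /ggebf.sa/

/knibs/ — violates constraint 2: syllable 1 coda /bs/: /b/ (stop, 1) → /s/ (fricative, 2) does not fall → not permitted
/pvu/ — violates constraint 6: word begins with /p/ → not permitted
/tkat/ — σ1 onset /tk/ (2C), coda /t/ ok → permitted
/ggebf.sa/ — violates constraint 2: syllable 1 coda /bf/: /b/ (stop, 1) → /f/ (fricative, 2) does not fall → not permitted

/tkat/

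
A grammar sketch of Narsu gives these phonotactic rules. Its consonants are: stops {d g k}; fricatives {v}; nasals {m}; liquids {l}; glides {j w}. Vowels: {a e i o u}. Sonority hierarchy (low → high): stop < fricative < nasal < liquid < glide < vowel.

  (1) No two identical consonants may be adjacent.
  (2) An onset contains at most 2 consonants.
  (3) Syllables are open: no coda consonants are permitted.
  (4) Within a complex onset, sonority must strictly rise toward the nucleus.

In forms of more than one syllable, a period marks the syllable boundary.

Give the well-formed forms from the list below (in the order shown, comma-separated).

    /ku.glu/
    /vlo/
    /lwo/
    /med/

/ku.glu/, /vlo/, /lwo/

/ku.glu/ — σ1 onset /k/, coda /∅/ ok; σ2 onset /gl/ (1→4 rises), coda /∅/ ok → well-formed
/vlo/ — σ1 onset /vl/ (2→4 rises), coda /∅/ ok → well-formed
/lwo/ — σ1 onset /lw/ (4→5 rises), coda /∅/ ok → well-formed
/med/ — violates constraint 3: syllable 1 coda /d/ has 1 consonant (> 0) → ill-formed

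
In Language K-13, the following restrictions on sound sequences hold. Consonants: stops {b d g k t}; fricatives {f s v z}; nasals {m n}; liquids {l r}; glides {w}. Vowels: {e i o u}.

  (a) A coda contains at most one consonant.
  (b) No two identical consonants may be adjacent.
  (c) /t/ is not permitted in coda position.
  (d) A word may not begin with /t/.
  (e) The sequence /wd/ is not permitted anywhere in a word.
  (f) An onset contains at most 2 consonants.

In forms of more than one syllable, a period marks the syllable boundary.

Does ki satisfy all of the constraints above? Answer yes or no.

yes

ki — σ1 onset /k/, coda /∅/ ok → phonotactically legal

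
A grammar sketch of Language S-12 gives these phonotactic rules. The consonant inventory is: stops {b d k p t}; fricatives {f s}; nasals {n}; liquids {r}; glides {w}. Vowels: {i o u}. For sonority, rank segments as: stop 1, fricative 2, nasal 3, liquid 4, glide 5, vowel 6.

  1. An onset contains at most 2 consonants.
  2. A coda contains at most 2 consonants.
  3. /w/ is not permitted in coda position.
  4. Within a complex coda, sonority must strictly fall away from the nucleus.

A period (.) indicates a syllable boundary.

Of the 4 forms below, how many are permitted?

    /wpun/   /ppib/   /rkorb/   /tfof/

4

/wpun/ — σ1 onset /wp/ (2C), coda /n/ ok → permitted
/ppib/ — σ1 onset /pp/ (2C), coda /b/ ok → permitted
/rkorb/ — σ1 onset /rk/ (2C), coda /rb/ (4→1 falls) ok → permitted
/tfof/ — σ1 onset /tf/ (2C), coda /f/ ok → permitted
Permitted: /wpun/, /ppib/, /rkorb/, /tfof/ → 4.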